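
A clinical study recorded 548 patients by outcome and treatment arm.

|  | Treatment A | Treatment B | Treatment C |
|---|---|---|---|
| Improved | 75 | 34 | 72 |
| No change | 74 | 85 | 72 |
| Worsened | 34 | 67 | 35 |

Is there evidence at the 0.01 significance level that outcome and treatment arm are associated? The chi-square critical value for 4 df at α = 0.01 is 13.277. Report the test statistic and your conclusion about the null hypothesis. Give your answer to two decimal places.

33.68; reject H₀

Row totals: 181, 231, 136. Column totals: 183, 186, 179. Grand total N = 548.
Expected counts (row total × column total / N):
  Improved, Treatment A: 181×183/548 = 60.4434
  Improved, Treatment B: 181×186/548 = 61.4343
  Improved, Treatment C: 181×179/548 = 59.1223
  No change, Treatment A: 231×183/548 = 77.1405
  No change, Treatment B: 231×186/548 = 78.4051
  No change, Treatment C: 231×179/548 = 75.4544
  Worsened, Treatment A: 136×183/548 = 45.4161
  Worsened, Treatment B: 136×186/548 = 46.1606
  Worsened, Treatment C: 136×179/548 = 44.4234
Contributions (O − E)²/E:
  (75 − 60.4434)²/60.4434 = 3.5057
  (34 − 61.4343)²/61.4343 = 12.2511
  (72 − 59.1223)²/59.1223 = 2.8050
  (74 − 77.1405)²/77.1405 = 0.1279
  (85 − 78.4051)²/78.4051 = 0.5547
  (72 − 75.4544)²/75.4544 = 0.1581
  (34 − 45.4161)²/45.4161 = 2.8696
  (67 − 46.1606)²/46.1606 = 9.4080
  (35 − 44.4234)²/44.4234 = 1.9990
χ² = 3.5057 + 12.2511 + 2.8050 + 0.1279 + 0.5547 + 0.1581 + 2.8696 + 9.4080 + 1.9990 = 33.68
df = (3−1)(3−1) = 4. Since 33.68 > 13.277, reject the null hypothesis of independence at α = 0.01.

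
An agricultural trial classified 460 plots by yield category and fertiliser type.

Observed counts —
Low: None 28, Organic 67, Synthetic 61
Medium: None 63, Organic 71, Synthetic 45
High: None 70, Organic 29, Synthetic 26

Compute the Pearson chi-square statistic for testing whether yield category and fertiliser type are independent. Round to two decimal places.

46.47

Row totals: 156, 179, 125. Column totals: 161, 167, 132. Grand total N = 460.
Expected counts (row total × column total / N):
  Low, None: 156×161/460 = 54.600
  Low, Organic: 156×167/460 = 56.635
  Low, Synthetic: 156×132/460 = 44.765
  Medium, None: 179×161/460 = 62.650
  Medium, Organic: 179×167/460 = 64.985
  Medium, Synthetic: 179×132/460 = 51.365
  High, None: 125×161/460 = 43.750
  High, Organic: 125×167/460 = 45.380
  High, Synthetic: 125×132/460 = 35.870
Contributions (O − E)²/E:
  (28 − 54.600)²/54.600 = 12.9590
  (67 − 56.635)²/56.635 = 1.8969
  (61 − 44.765)²/44.765 = 5.8880
  (63 − 62.650)²/62.650 = 0.0020
  (71 − 64.985)²/64.985 = 0.5567
  (45 − 51.365)²/51.365 = 0.7887
  (70 − 43.750)²/43.750 = 15.7500
  (29 − 45.380)²/45.380 = 5.9124
  (26 − 35.870)²/35.870 = 2.7158
χ² = 12.9590 + 1.8969 + 5.8880 + 0.0020 + 0.5567 + 0.7887 + 15.7500 + 5.9124 + 2.7158 = 46.47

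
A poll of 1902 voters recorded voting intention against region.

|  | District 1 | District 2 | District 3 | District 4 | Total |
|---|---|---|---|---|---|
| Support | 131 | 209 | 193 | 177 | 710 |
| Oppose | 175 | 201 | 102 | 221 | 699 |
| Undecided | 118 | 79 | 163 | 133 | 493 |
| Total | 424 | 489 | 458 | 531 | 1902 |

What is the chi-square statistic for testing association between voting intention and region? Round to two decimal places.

83.35

Grand total N = 1902.
Expected counts (row total × column total / N):
  Support, District 1: 710×424/1902 = 158.2755
  Support, District 2: 710×489/1902 = 182.5394
  Support, District 3: 710×458/1902 = 170.9674
  Support, District 4: 710×531/1902 = 198.2177
  Oppose, District 1: 699×424/1902 = 155.8233
  Oppose, District 2: 699×489/1902 = 179.7114
  Oppose, District 3: 699×458/1902 = 168.3186
  Oppose, District 4: 699×531/1902 = 195.1467
  Undecided, District 1: 493×424/1902 = 109.9012
  Undecided, District 2: 493×489/1902 = 126.7492
  Undecided, District 3: 493×458/1902 = 118.7140
  Undecided, District 4: 493×531/1902 = 137.6356
Contributions (O − E)²/E:
  (131 − 158.2755)²/158.2755 = 4.7004
  (209 − 182.5394)²/182.5394 = 3.8357
  (193 − 170.9674)²/170.9674 = 2.8393
  (177 − 198.2177)²/198.2177 = 2.2712
  (175 − 155.8233)²/155.8233 = 2.3600
  (201 − 179.7114)²/179.7114 = 2.5218
  (102 − 168.3186)²/168.3186 = 26.1300
  (221 − 195.1467)²/195.1467 = 3.4251
  (118 − 109.9012)²/109.9012 = 0.5968
  (79 − 126.7492)²/126.7492 = 17.9882
  (163 − 118.7140)²/118.7140 = 16.5208
  (133 − 137.6356)²/137.6356 = 0.1561
χ² = 4.7004 + 3.8357 + 2.8393 + 2.2712 + 2.3600 + 2.5218 + 26.1300 + 3.4251 + 0.5968 + 17.9882 + 16.5208 + 0.1561 = 83.35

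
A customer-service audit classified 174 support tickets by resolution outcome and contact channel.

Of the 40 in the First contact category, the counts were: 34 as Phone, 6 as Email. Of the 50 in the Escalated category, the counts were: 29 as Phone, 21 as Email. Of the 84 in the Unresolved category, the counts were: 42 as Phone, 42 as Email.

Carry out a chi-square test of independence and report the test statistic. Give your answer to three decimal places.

Row totals: 40, 50, 84. Column totals: 105, 69. Grand total N = 174.
Expected counts (row total × column total / N):
  First contact, Phone: 40×105/174 = 24.13793
  First contact, Email: 40×69/174 = 15.86207
  Escalated, Phone: 50×105/174 = 30.17241
  Escalated, Email: 50×69/174 = 19.82759
  Unresolved, Phone: 84×105/174 = 50.68966
  Unresolved, Email: 84×69/174 = 33.31034
Contributions (O − E)²/E:
  (34 − 24.13793)²/24.13793 = 4.0294
  (6 − 15.86207)²/15.86207 = 6.1316
  (29 − 30.17241)²/30.17241 = 0.0456
  (21 − 19.82759)²/19.82759 = 0.0693
  (42 − 50.68966)²/50.68966 = 1.4897
  (42 − 33.31034)²/33.31034 = 2.2669
χ² = 4.0294 + 6.1316 + 0.0456 + 0.0693 + 1.4897 + 2.2669 = 14.032

14.032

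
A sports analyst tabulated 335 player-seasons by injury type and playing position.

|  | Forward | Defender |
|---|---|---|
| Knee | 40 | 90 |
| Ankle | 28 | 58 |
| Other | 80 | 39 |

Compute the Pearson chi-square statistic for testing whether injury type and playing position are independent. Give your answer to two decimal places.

39.82

Row totals: 130, 86, 119. Column totals: 148, 187. Grand total N = 335.
Expected counts (row total × column total / N):
  Knee, Forward: 130×148/335 = 57.433
  Knee, Defender: 130×187/335 = 72.567
  Ankle, Forward: 86×148/335 = 37.994
  Ankle, Defender: 86×187/335 = 48.006
  Other, Forward: 119×148/335 = 52.573
  Other, Defender: 119×187/335 = 66.427
Contributions (O − E)²/E:
  (40 − 57.433)²/57.433 = 5.2915
  (90 − 72.567)²/72.567 = 4.1880
  (28 − 37.994)²/37.994 = 2.6288
  (58 − 48.006)²/48.006 = 2.0806
  (80 − 52.573)²/52.573 = 14.3085
  (39 − 66.427)²/66.427 = 11.3243
χ² = 5.2915 + 4.1880 + 2.6288 + 2.0806 + 14.3085 + 11.3243 = 39.82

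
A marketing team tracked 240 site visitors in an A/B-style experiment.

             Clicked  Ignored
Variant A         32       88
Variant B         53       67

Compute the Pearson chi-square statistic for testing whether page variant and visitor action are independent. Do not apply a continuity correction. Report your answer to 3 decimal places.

Row totals: 120, 120. Column totals: 85, 155. Grand total N = 240.
Expected counts (row total × column total / N):
  Variant A, Clicked: 120×85/240 = 42.5000
  Variant A, Ignored: 120×155/240 = 77.5000
  Variant B, Clicked: 120×85/240 = 42.5000
  Variant B, Ignored: 120×155/240 = 77.5000
Contributions (O − E)²/E:
  (32 − 42.5000)²/42.5000 = 2.5941
  (88 − 77.5000)²/77.5000 = 1.4226
  (53 − 42.5000)²/42.5000 = 2.5941
  (67 − 77.5000)²/77.5000 = 1.4226
χ² = 2.5941 + 1.4226 + 2.5941 + 1.4226 = 8.033

8.033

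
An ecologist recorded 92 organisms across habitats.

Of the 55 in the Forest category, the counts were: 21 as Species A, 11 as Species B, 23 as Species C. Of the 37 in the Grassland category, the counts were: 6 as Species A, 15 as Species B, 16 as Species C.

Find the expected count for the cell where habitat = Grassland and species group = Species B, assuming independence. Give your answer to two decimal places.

10.46

Row total (Grassland) = 37; column total (Species B) = 26; grand total N = 92.
Expected count = (row total × column total) / N = 37 × 26 / 92 = 10.46.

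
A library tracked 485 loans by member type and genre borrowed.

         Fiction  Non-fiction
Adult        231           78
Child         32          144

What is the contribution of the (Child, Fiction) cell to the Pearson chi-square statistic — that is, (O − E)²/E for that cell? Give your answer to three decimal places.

42.169

Row total (Child) = 176; column total (Fiction) = 263; N = 485.
Expected count E = 176 × 263 / 485 = 95.4392.
Contribution = (O − E)²/E = (32 − 95.4392)² / 95.4392 = 42.169.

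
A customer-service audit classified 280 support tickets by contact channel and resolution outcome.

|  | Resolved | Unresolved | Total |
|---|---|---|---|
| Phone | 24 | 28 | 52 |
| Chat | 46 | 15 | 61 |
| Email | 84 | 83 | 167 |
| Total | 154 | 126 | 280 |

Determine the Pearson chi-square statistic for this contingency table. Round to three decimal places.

13.402

Grand total N = 280.
Expected counts (row total × column total / N):
  Phone, Resolved: 52×154/280 = 28.6000
  Phone, Unresolved: 52×126/280 = 23.4000
  Chat, Resolved: 61×154/280 = 33.5500
  Chat, Unresolved: 61×126/280 = 27.4500
  Email, Resolved: 167×154/280 = 91.8500
  Email, Unresolved: 167×126/280 = 75.1500
Contributions (O − E)²/E:
  (24 − 28.6000)²/28.6000 = 0.7399
  (28 − 23.4000)²/23.4000 = 0.9043
  (46 − 33.5500)²/33.5500 = 4.6200
  (15 − 27.4500)²/27.4500 = 5.6467
  (84 − 91.8500)²/91.8500 = 0.6709
  (83 − 75.1500)²/75.1500 = 0.8200
χ² = 0.7399 + 0.9043 + 4.6200 + 5.6467 + 0.6709 + 0.8200 = 13.402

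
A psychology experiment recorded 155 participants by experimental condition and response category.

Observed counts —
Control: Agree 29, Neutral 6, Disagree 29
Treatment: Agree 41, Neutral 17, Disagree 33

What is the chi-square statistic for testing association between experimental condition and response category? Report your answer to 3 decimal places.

2.963

Row totals: 64, 91. Column totals: 70, 23, 62. Grand total N = 155.
Expected counts (row total × column total / N):
  Control, Agree: 64×70/155 = 28.9032
  Control, Neutral: 64×23/155 = 9.4968
  Control, Disagree: 64×62/155 = 25.6000
  Treatment, Agree: 91×70/155 = 41.0968
  Treatment, Neutral: 91×23/155 = 13.5032
  Treatment, Disagree: 91×62/155 = 36.4000
Contributions (O − E)²/E:
  (29 − 28.9032)²/28.9032 = 0.0003
  (6 − 9.4968)²/9.4968 = 1.2876
  (29 − 25.6000)²/25.6000 = 0.4516
  (41 − 41.0968)²/41.0968 = 0.0002
  (17 − 13.5032)²/13.5032 = 0.9055
  (33 − 36.4000)²/36.4000 = 0.3176
χ² = 0.0003 + 1.2876 + 0.4516 + 0.0002 + 0.9055 + 0.3176 = 2.963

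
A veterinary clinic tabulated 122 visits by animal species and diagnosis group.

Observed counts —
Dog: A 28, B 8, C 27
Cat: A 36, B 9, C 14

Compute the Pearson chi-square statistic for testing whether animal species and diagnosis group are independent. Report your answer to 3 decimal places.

Row totals: 63, 59. Column totals: 64, 17, 41. Grand total N = 122.
Expected counts (row total × column total / N):
  Dog, A: 63×64/122 = 33.0492
  Dog, B: 63×17/122 = 8.7787
  Dog, C: 63×41/122 = 21.1721
  Cat, A: 59×64/122 = 30.9508
  Cat, B: 59×17/122 = 8.2213
  Cat, C: 59×41/122 = 19.8279
Contributions (O − E)²/E:
  (28 − 33.0492)²/33.0492 = 0.7714
  (8 − 8.7787)²/8.7787 = 0.0691
  (27 − 21.1721)²/21.1721 = 1.6042
  (36 − 30.9508)²/30.9508 = 0.8237
  (9 − 8.2213)²/8.2213 = 0.0738
  (14 − 19.8279)²/19.8279 = 1.7130
χ² = 0.7714 + 0.0691 + 1.6042 + 0.8237 + 0.0738 + 1.7130 = 5.055

5.055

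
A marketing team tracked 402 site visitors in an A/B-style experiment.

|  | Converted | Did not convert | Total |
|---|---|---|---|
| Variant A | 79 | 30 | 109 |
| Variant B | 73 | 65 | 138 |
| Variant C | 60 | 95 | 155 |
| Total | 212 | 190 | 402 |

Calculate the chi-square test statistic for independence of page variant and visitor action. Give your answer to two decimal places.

Grand total N = 402.
Expected counts (row total × column total / N):
  Variant A, Converted: 109×212/402 = 57.483
  Variant A, Did not convert: 109×190/402 = 51.517
  Variant B, Converted: 138×212/402 = 72.776
  Variant B, Did not convert: 138×190/402 = 65.224
  Variant C, Converted: 155×212/402 = 81.741
  Variant C, Did not convert: 155×190/402 = 73.259
Contributions (O − E)²/E:
  (79 − 57.483)²/57.483 = 8.0542
  (30 − 51.517)²/51.517 = 8.9870
  (73 − 72.776)²/72.776 = 0.0007
  (65 − 65.224)²/65.224 = 0.0008
  (60 − 81.741)²/81.741 = 5.7825
  (95 − 73.259)²/73.259 = 6.4521
χ² = 8.0542 + 8.9870 + 0.0007 + 0.0008 + 5.7825 + 6.4521 = 29.28

29.28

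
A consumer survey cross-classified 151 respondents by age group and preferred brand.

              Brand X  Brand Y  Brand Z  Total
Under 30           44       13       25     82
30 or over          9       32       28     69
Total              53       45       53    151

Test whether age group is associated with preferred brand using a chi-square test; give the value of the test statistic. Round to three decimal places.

30.411

Grand total N = 151.
Expected counts (row total × column total / N):
  Under 30, Brand X: 82×53/151 = 28.7815
  Under 30, Brand Y: 82×45/151 = 24.4371
  Under 30, Brand Z: 82×53/151 = 28.7815
  30 or over, Brand X: 69×53/151 = 24.2185
  30 or over, Brand Y: 69×45/151 = 20.5629
  30 or over, Brand Z: 69×53/151 = 24.2185
Contributions (O − E)²/E:
  (44 − 28.7815)²/28.7815 = 8.0469
  (13 − 24.4371)²/24.4371 = 5.3528
  (25 − 28.7815)²/28.7815 = 0.4968
  (9 − 24.2185)²/24.2185 = 9.5631
  (32 − 20.5629)²/20.5629 = 6.3613
  (28 − 24.2185)²/24.2185 = 0.5904
χ² = 8.0469 + 5.3528 + 0.4968 + 9.5631 + 6.3613 + 0.5904 = 30.411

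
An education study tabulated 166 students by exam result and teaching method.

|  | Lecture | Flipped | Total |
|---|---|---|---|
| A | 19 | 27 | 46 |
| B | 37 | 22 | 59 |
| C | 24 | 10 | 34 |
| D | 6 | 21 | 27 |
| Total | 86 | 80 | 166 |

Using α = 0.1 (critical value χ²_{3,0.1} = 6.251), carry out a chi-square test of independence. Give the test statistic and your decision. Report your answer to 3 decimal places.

Grand total N = 166.
Expected counts (row total × column total / N):
  A, Lecture: 46×86/166 = 23.8313
  A, Flipped: 46×80/166 = 22.1687
  B, Lecture: 59×86/166 = 30.5663
  B, Flipped: 59×80/166 = 28.4337
  C, Lecture: 34×86/166 = 17.6145
  C, Flipped: 34×80/166 = 16.3855
  D, Lecture: 27×86/166 = 13.9880
  D, Flipped: 27×80/166 = 13.0120
Contributions (O − E)²/E:
  (19 − 23.8313)²/23.8313 = 0.9794
  (27 − 22.1687)²/22.1687 = 1.0529
  (37 − 30.5663)²/30.5663 = 1.3542
  (22 − 28.4337)²/28.4337 = 1.4558
  (24 − 17.6145)²/17.6145 = 2.3148
  (10 − 16.3855)²/16.3855 = 2.4885
  (6 − 13.9880)²/13.9880 = 4.5616
  (21 − 13.0120)²/13.0120 = 4.9038
χ² = 0.9794 + 1.0529 + 1.3542 + 1.4558 + 2.3148 + 2.4885 + 4.5616 + 4.9038 = 19.111
df = (4−1)(2−1) = 3. Since 19.111 > 6.251, reject the null hypothesis of independence at α = 0.1.

19.111; reject H₀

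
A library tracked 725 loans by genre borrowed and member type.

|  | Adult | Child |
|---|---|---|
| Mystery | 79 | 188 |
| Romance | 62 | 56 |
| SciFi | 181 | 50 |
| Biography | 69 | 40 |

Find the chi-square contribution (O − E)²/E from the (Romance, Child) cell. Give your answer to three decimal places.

Row total (Romance) = 118; column total (Child) = 334; N = 725.
Expected count E = 118 × 334 / 725 = 54.3614.
Contribution = (O − E)²/E = (56 − 54.3614)² / 54.3614 = 0.049.

0.049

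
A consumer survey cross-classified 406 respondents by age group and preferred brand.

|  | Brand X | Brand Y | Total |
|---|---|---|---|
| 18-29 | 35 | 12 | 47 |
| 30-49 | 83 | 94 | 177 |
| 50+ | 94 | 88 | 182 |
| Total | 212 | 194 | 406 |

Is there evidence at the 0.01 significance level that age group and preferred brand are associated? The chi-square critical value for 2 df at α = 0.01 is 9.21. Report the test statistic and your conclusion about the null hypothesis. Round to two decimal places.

Grand total N = 406.
Expected counts (row total × column total / N):
  18-29, Brand X: 47×212/406 = 24.542
  18-29, Brand Y: 47×194/406 = 22.458
  30-49, Brand X: 177×212/406 = 92.424
  30-49, Brand Y: 177×194/406 = 84.576
  50+, Brand X: 182×212/406 = 95.034
  50+, Brand Y: 182×194/406 = 86.966
Contributions (O − E)²/E:
  (35 − 24.542)²/24.542 = 4.4564
  (12 − 22.458)²/22.458 = 4.8700
  (83 − 92.424)²/92.424 = 0.9609
  (94 − 84.576)²/84.576 = 1.0501
  (94 − 95.034)²/95.034 = 0.0113
  (88 − 86.966)²/86.966 = 0.0123
χ² = 4.4564 + 4.8700 + 0.9609 + 1.0501 + 0.0113 + 0.0123 = 11.36
df = (3−1)(2−1) = 2. Since 11.36 > 9.21, reject the null hypothesis of independence at α = 0.01.

11.36; reject H₀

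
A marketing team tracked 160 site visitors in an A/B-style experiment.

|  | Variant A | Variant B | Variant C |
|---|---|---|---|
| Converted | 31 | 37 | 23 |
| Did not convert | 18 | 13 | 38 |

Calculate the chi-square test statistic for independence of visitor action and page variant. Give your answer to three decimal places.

15.934

Row totals: 91, 69. Column totals: 49, 50, 61. Grand total N = 160.
Expected counts (row total × column total / N):
  Converted, Variant A: 91×49/160 = 27.8687
  Converted, Variant B: 91×50/160 = 28.4375
  Converted, Variant C: 91×61/160 = 34.6938
  Did not convert, Variant A: 69×49/160 = 21.1313
  Did not convert, Variant B: 69×50/160 = 21.5625
  Did not convert, Variant C: 69×61/160 = 26.3062
Contributions (O − E)²/E:
  (31 − 27.8687)²/27.8687 = 0.3518
  (37 − 28.4375)²/28.4375 = 2.5782
  (23 − 34.6938)²/34.6938 = 3.9415
  (18 − 21.1313)²/21.1313 = 0.4640
  (13 − 21.5625)²/21.5625 = 3.4002
  (38 − 26.3062)²/26.3062 = 5.1982
χ² = 0.3518 + 2.5782 + 3.9415 + 0.4640 + 3.4002 + 5.1982 = 15.934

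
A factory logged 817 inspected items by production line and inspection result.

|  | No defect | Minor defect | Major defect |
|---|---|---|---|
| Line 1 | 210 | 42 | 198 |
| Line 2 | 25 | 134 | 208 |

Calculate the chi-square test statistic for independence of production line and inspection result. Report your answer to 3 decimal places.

187.478

Row totals: 450, 367. Column totals: 235, 176, 406. Grand total N = 817.
Expected counts (row total × column total / N):
  Line 1, No defect: 450×235/817 = 129.4370
  Line 1, Minor defect: 450×176/817 = 96.9400
  Line 1, Major defect: 450×406/817 = 223.6230
  Line 2, No defect: 367×235/817 = 105.5630
  Line 2, Minor defect: 367×176/817 = 79.0600
  Line 2, Major defect: 367×406/817 = 182.3770
Contributions (O − E)²/E:
  (210 − 129.4370)²/129.4370 = 50.1433
  (42 − 96.9400)²/96.9400 = 31.1368
  (198 − 223.6230)²/223.6230 = 2.9359
  (25 − 105.5630)²/105.5630 = 61.4836
  (134 − 79.0600)²/79.0600 = 38.1786
  (208 − 182.3770)²/182.3770 = 3.5999
χ² = 50.1433 + 31.1368 + 2.9359 + 61.4836 + 38.1786 + 3.5999 = 187.478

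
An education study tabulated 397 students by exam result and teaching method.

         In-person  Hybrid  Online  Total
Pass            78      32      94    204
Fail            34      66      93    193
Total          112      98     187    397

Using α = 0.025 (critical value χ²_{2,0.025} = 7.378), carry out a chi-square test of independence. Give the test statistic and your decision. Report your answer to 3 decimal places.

28.804; reject H₀

Grand total N = 397.
Expected counts (row total × column total / N):
  Pass, In-person: 204×112/397 = 57.55164
  Pass, Hybrid: 204×98/397 = 50.35768
  Pass, Online: 204×187/397 = 96.09068
  Fail, In-person: 193×112/397 = 54.44836
  Fail, Hybrid: 193×98/397 = 47.64232
  Fail, Online: 193×187/397 = 90.90932
Contributions (O − E)²/E:
  (78 − 57.55164)²/57.55164 = 7.2654
  (32 − 50.35768)²/50.35768 = 6.6922
  (94 − 96.09068)²/96.09068 = 0.0455
  (34 − 54.44836)²/54.44836 = 7.6795
  (66 − 47.64232)²/47.64232 = 7.0736
  (93 − 90.90932)²/90.90932 = 0.0481
χ² = 7.2654 + 6.6922 + 0.0455 + 7.6795 + 7.0736 + 0.0481 = 28.804
df = (2−1)(3−1) = 2. Since 28.804 > 7.378, reject the null hypothesis of independence at α = 0.025.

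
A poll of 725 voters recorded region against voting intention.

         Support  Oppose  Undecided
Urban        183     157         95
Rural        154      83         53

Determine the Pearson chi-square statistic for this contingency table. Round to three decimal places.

8.574

Row totals: 435, 290. Column totals: 337, 240, 148. Grand total N = 725.
Expected counts (row total × column total / N):
  Urban, Support: 435×337/725 = 202.2000
  Urban, Oppose: 435×240/725 = 144.0000
  Urban, Undecided: 435×148/725 = 88.8000
  Rural, Support: 290×337/725 = 134.8000
  Rural, Oppose: 290×240/725 = 96.0000
  Rural, Undecided: 290×148/725 = 59.2000
Contributions (O − E)²/E:
  (183 − 202.2000)²/202.2000 = 1.8231
  (157 − 144.0000)²/144.0000 = 1.1736
  (95 − 88.8000)²/88.8000 = 0.4329
  (154 − 134.8000)²/134.8000 = 2.7347
  (83 − 96.0000)²/96.0000 = 1.7604
  (53 − 59.2000)²/59.2000 = 0.6493
χ² = 1.8231 + 1.1736 + 0.4329 + 2.7347 + 1.7604 + 0.6493 = 8.574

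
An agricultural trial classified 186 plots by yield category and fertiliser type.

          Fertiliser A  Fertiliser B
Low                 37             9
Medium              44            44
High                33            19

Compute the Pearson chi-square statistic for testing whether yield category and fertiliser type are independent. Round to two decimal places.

11.94

Row totals: 46, 88, 52. Column totals: 114, 72. Grand total N = 186.
Expected counts (row total × column total / N):
  Low, Fertiliser A: 46×114/186 = 28.194
  Low, Fertiliser B: 46×72/186 = 17.806
  Medium, Fertiliser A: 88×114/186 = 53.935
  Medium, Fertiliser B: 88×72/186 = 34.065
  High, Fertiliser A: 52×114/186 = 31.871
  High, Fertiliser B: 52×72/186 = 20.129
Contributions (O − E)²/E:
  (37 − 28.194)²/28.194 = 2.7504
  (9 − 17.806)²/17.806 = 4.3550
  (44 − 53.935)²/53.935 = 1.8301
  (44 − 34.065)²/34.065 = 2.8975
  (33 − 31.871)²/31.871 = 0.0400
  (19 − 20.129)²/20.129 = 0.0633
χ² = 2.7504 + 4.3550 + 1.8301 + 2.8975 + 0.0400 + 0.0633 = 11.94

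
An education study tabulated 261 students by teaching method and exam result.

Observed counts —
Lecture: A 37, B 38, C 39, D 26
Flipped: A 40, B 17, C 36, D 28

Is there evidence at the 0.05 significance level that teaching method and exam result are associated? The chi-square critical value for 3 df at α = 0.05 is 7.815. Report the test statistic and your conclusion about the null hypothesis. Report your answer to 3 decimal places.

6.983; fail to reject H₀

Row totals: 140, 121. Column totals: 77, 55, 75, 54. Grand total N = 261.
Expected counts (row total × column total / N):
  Lecture, A: 140×77/261 = 41.3027
  Lecture, B: 140×55/261 = 29.5019
  Lecture, C: 140×75/261 = 40.2299
  Lecture, D: 140×54/261 = 28.9655
  Flipped, A: 121×77/261 = 35.6973
  Flipped, B: 121×55/261 = 25.4981
  Flipped, C: 121×75/261 = 34.7701
  Flipped, D: 121×54/261 = 25.0345
Contributions (O − E)²/E:
  (37 − 41.3027)²/41.3027 = 0.4482
  (38 − 29.5019)²/29.5019 = 2.4479
  (39 − 40.2299)²/40.2299 = 0.0376
  (26 − 28.9655)²/28.9655 = 0.3036
  (40 − 35.6973)²/35.6973 = 0.5186
  (17 − 25.4981)²/25.4981 = 2.8323
  (36 − 34.7701)²/34.7701 = 0.0435
  (28 − 25.0345)²/25.0345 = 0.3513
χ² = 0.4482 + 2.4479 + 0.0376 + 0.3036 + 0.5186 + 2.8323 + 0.0435 + 0.3513 = 6.983
df = (2−1)(4−1) = 3. Since 6.983 < 7.815, fail to reject the null hypothesis of independence at α = 0.05.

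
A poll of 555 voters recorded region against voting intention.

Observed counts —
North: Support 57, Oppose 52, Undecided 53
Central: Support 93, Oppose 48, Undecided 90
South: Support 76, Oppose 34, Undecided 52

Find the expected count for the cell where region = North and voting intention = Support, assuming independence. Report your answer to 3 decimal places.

65.968

Row total (North) = 162; column total (Support) = 226; grand total N = 555.
Expected count = (row total × column total) / N = 162 × 226 / 555 = 65.968.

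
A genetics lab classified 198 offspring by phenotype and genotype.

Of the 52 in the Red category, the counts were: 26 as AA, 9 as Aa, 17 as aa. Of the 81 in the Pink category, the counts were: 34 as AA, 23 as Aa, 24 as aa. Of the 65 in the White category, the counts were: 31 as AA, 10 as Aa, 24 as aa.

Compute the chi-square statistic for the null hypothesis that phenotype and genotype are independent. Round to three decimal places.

Row totals: 52, 81, 65. Column totals: 91, 42, 65. Grand total N = 198.
Expected counts (row total × column total / N):
  Red, AA: 52×91/198 = 23.8990
  Red, Aa: 52×42/198 = 11.0303
  Red, aa: 52×65/198 = 17.0707
  Pink, AA: 81×91/198 = 37.2273
  Pink, Aa: 81×42/198 = 17.1818
  Pink, aa: 81×65/198 = 26.5909
  White, AA: 65×91/198 = 29.8737
  White, Aa: 65×42/198 = 13.7879
  White, aa: 65×65/198 = 21.3384
Contributions (O − E)²/E:
  (26 − 23.8990)²/23.8990 = 0.1847
  (9 − 11.0303)²/11.0303 = 0.3737
  (17 − 17.0707)²/17.0707 = 0.0003
  (34 − 37.2273)²/37.2273 = 0.2798
  (23 − 17.1818)²/17.1818 = 1.9702
  (24 − 26.5909)²/26.5909 = 0.2524
  (31 − 29.8737)²/29.8737 = 0.0425
  (10 − 13.7879)²/13.7879 = 1.0406
  (24 − 21.3384)²/21.3384 = 0.3320
χ² = 0.1847 + 0.3737 + 0.0003 + 0.2798 + 1.9702 + 0.2524 + 0.0425 + 1.0406 + 0.3320 = 4.476

4.476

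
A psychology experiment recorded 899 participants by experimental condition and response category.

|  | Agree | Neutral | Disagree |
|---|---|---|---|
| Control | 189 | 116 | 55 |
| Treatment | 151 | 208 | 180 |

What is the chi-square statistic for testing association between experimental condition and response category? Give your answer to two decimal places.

Row totals: 360, 539. Column totals: 340, 324, 235. Grand total N = 899.
Expected counts (row total × column total / N):
  Control, Agree: 360×340/899 = 136.151
  Control, Neutral: 360×324/899 = 129.744
  Control, Disagree: 360×235/899 = 94.105
  Treatment, Agree: 539×340/899 = 203.849
  Treatment, Neutral: 539×324/899 = 194.256
  Treatment, Disagree: 539×235/899 = 140.895
Contributions (O − E)²/E:
  (189 − 136.151)²/136.151 = 20.5141
  (116 − 129.744)²/129.744 = 1.4559
  (55 − 94.105)²/94.105 = 16.2499
  (151 − 203.849)²/203.849 = 13.7014
  (208 − 194.256)²/194.256 = 0.9724
  (180 − 140.895)²/140.895 = 10.8535
χ² = 20.5141 + 1.4559 + 16.2499 + 13.7014 + 0.9724 + 10.8535 = 63.75

63.75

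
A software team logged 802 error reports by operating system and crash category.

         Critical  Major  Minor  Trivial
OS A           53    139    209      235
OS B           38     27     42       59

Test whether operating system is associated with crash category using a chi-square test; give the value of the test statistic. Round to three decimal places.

29.052

Row totals: 636, 166. Column totals: 91, 166, 251, 294. Grand total N = 802.
Expected counts (row total × column total / N):
  OS A, Critical: 636×91/802 = 72.16459
  OS A, Major: 636×166/802 = 131.64090
  OS A, Minor: 636×251/802 = 199.04738
  OS A, Trivial: 636×294/802 = 233.14713
  OS B, Critical: 166×91/802 = 18.83541
  OS B, Major: 166×166/802 = 34.35910
  OS B, Minor: 166×251/802 = 51.95262
  OS B, Trivial: 166×294/802 = 60.85287
Contributions (O − E)²/E:
  (53 − 72.16459)²/72.16459 = 5.0895
  (139 − 131.64090)²/131.64090 = 0.4114
  (209 − 199.04738)²/199.04738 = 0.4976
  (235 − 233.14713)²/233.14713 = 0.0147
  (38 − 18.83541)²/18.83541 = 19.4995
  (27 − 34.35910)²/34.35910 = 1.5762
  (42 − 51.95262)²/51.95262 = 1.9066
  (59 − 60.85287)²/60.85287 = 0.0564
χ² = 5.0895 + 0.4114 + 0.4976 + 0.0147 + 19.4995 + 1.5762 + 1.9066 + 0.0564 = 29.052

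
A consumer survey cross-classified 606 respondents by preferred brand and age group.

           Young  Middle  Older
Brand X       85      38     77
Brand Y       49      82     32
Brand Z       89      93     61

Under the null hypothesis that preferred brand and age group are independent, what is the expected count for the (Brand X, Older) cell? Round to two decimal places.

Row total (Brand X) = 200; column total (Older) = 170; grand total N = 606.
Expected count = (row total × column total) / N = 200 × 170 / 606 = 56.11.

56.11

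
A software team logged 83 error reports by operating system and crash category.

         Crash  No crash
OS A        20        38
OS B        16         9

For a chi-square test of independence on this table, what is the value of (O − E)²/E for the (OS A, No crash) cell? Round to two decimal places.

Row total (OS A) = 58; column total (No crash) = 47; N = 83.
Expected count E = 58 × 47 / 83 = 32.843.
Contribution = (O − E)²/E = (38 − 32.843)² / 32.843 = 0.81.

0.81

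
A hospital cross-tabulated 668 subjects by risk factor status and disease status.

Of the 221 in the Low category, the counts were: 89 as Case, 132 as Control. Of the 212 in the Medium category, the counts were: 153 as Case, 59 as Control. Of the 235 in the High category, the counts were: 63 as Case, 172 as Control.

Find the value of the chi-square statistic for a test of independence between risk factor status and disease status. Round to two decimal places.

96.29

Row totals: 221, 212, 235. Column totals: 305, 363. Grand total N = 668.
Expected counts (row total × column total / N):
  Low, Case: 221×305/668 = 100.906
  Low, Control: 221×363/668 = 120.094
  Medium, Case: 212×305/668 = 96.796
  Medium, Control: 212×363/668 = 115.204
  High, Case: 235×305/668 = 107.298
  High, Control: 235×363/668 = 127.702
Contributions (O − E)²/E:
  (89 − 100.906)²/100.906 = 1.4048
  (132 − 120.094)²/120.094 = 1.1803
  (153 − 96.796)²/96.796 = 32.6345
  (59 − 115.204)²/115.204 = 27.4200
  (63 − 107.298)²/107.298 = 18.2884
  (172 − 127.702)²/127.702 = 15.3663
χ² = 1.4048 + 1.1803 + 32.6345 + 27.4200 + 18.2884 + 15.3663 = 96.29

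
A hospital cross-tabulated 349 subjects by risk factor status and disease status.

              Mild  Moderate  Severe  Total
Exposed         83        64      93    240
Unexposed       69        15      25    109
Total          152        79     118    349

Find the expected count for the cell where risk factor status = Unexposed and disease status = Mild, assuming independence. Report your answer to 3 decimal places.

Row total (Unexposed) = 109; column total (Mild) = 152; grand total N = 349.
Expected count = (row total × column total) / N = 109 × 152 / 349 = 47.473.

47.473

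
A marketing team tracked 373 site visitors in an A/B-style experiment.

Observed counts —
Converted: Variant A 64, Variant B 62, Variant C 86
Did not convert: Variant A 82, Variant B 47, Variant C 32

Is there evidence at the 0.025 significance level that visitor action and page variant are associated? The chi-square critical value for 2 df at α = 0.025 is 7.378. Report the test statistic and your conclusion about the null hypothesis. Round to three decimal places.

22.442; reject H₀

Row totals: 212, 161. Column totals: 146, 109, 118. Grand total N = 373.
Expected counts (row total × column total / N):
  Converted, Variant A: 212×146/373 = 82.9812
  Converted, Variant B: 212×109/373 = 61.9517
  Converted, Variant C: 212×118/373 = 67.0670
  Did not convert, Variant A: 161×146/373 = 63.0188
  Did not convert, Variant B: 161×109/373 = 47.0483
  Did not convert, Variant C: 161×118/373 = 50.9330
Contributions (O − E)²/E:
  (64 − 82.9812)²/82.9812 = 4.3418
  (62 − 61.9517)²/61.9517 = 0.0000
  (86 − 67.0670)²/67.0670 = 5.3448
  (82 − 63.0188)²/63.0188 = 5.7171
  (47 − 47.0483)²/47.0483 = 0.0000
  (32 − 50.9330)²/50.9330 = 7.0378
χ² = 4.3418 + 0.0000 + 5.3448 + 5.7171 + 0.0000 + 7.0378 = 22.442
df = (2−1)(3−1) = 2. Since 22.442 > 7.378, reject the null hypothesis of independence at α = 0.025.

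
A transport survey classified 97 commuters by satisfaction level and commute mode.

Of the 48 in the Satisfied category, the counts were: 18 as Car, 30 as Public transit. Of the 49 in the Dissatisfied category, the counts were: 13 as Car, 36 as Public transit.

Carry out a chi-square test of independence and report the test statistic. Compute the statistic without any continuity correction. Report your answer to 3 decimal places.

Row totals: 48, 49. Column totals: 31, 66. Grand total N = 97.
Expected counts (row total × column total / N):
  Satisfied, Car: 48×31/97 = 15.3402
  Satisfied, Public transit: 48×66/97 = 32.6598
  Dissatisfied, Car: 49×31/97 = 15.6598
  Dissatisfied, Public transit: 49×66/97 = 33.3402
Contributions (O − E)²/E:
  (18 − 15.3402)²/15.3402 = 0.4612
  (30 − 32.6598)²/32.6598 = 0.2166
  (13 − 15.6598)²/15.6598 = 0.4518
  (36 − 33.3402)²/33.3402 = 0.2122
χ² = 0.4612 + 0.2166 + 0.4518 + 0.2122 = 1.342

1.342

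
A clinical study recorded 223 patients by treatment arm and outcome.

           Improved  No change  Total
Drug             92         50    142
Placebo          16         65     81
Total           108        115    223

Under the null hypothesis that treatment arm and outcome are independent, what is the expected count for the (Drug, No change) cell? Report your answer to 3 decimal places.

Row total (Drug) = 142; column total (No change) = 115; grand total N = 223.
Expected count = (row total × column total) / N = 142 × 115 / 223 = 73.229.

73.229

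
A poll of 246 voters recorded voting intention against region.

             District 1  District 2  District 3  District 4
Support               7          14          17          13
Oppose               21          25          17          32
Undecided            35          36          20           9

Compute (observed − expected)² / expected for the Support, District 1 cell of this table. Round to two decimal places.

Row total (Support) = 51; column total (District 1) = 63; N = 246.
Expected count E = 51 × 63 / 246 = 13.061.
Contribution = (O − E)²/E = (7 − 13.061)² / 13.061 = 2.81.

2.81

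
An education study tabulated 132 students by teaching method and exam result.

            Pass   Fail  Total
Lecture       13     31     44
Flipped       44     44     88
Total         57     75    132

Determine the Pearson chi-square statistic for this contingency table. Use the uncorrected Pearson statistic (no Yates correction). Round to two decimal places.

Grand total N = 132.
Expected counts (row total × column total / N):
  Lecture, Pass: 44×57/132 = 19.000
  Lecture, Fail: 44×75/132 = 25.000
  Flipped, Pass: 88×57/132 = 38.000
  Flipped, Fail: 88×75/132 = 50.000
Contributions (O − E)²/E:
  (13 − 19.000)²/19.000 = 1.8947
  (31 − 25.000)²/25.000 = 1.4400
  (44 − 38.000)²/38.000 = 0.9474
  (44 − 50.000)²/50.000 = 0.7200
χ² = 1.8947 + 1.4400 + 0.9474 + 0.7200 = 5.00

5.00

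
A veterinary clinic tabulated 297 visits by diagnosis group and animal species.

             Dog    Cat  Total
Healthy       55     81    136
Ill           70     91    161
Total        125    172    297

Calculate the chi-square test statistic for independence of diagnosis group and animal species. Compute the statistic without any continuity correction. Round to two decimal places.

Grand total N = 297.
Expected counts (row total × column total / N):
  Healthy, Dog: 136×125/297 = 57.239
  Healthy, Cat: 136×172/297 = 78.761
  Ill, Dog: 161×125/297 = 67.761
  Ill, Cat: 161×172/297 = 93.239
Contributions (O − E)²/E:
  (55 − 57.239)²/57.239 = 0.0876
  (81 − 78.761)²/78.761 = 0.0636
  (70 − 67.761)²/67.761 = 0.0740
  (91 − 93.239)²/93.239 = 0.0538
χ² = 0.0876 + 0.0636 + 0.0740 + 0.0538 = 0.28

0.28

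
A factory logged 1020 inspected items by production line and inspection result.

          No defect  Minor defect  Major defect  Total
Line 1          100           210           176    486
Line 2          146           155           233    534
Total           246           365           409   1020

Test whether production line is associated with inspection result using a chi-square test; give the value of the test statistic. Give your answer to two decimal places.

22.62

Grand total N = 1020.
Expected counts (row total × column total / N):
  Line 1, No defect: 486×246/1020 = 117.212
  Line 1, Minor defect: 486×365/1020 = 173.912
  Line 1, Major defect: 486×409/1020 = 194.876
  Line 2, No defect: 534×246/1020 = 128.788
  Line 2, Minor defect: 534×365/1020 = 191.088
  Line 2, Major defect: 534×409/1020 = 214.124
Contributions (O − E)²/E:
  (100 − 117.212)²/117.212 = 2.5275
  (210 − 173.912)²/173.912 = 7.4885
  (176 − 194.876)²/194.876 = 1.8284
  (146 − 128.788)²/128.788 = 2.3003
  (155 − 191.088)²/191.088 = 6.8154
  (233 − 214.124)²/214.124 = 1.6640
χ² = 2.5275 + 7.4885 + 1.8284 + 2.3003 + 6.8154 + 1.6640 = 22.62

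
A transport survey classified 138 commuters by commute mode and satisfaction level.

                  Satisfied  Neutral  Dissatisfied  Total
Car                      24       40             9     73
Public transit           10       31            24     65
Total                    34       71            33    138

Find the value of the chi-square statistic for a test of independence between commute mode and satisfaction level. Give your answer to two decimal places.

Grand total N = 138.
Expected counts (row total × column total / N):
  Car, Satisfied: 73×34/138 = 17.9855
  Car, Neutral: 73×71/138 = 37.5580
  Car, Dissatisfied: 73×33/138 = 17.4565
  Public transit, Satisfied: 65×34/138 = 16.0145
  Public transit, Neutral: 65×71/138 = 33.4420
  Public transit, Dissatisfied: 65×33/138 = 15.5435
Contributions (O − E)²/E:
  (24 − 17.9855)²/17.9855 = 2.0113
  (40 − 37.5580)²/37.5580 = 0.1588
  (9 − 17.4565)²/17.4565 = 4.0966
  (10 − 16.0145)²/16.0145 = 2.2588
  (31 − 33.4420)²/33.4420 = 0.1783
  (24 − 15.5435)²/15.5435 = 4.6008
χ² = 2.0113 + 0.1588 + 4.0966 + 2.2588 + 0.1783 + 4.6008 = 13.30

13.30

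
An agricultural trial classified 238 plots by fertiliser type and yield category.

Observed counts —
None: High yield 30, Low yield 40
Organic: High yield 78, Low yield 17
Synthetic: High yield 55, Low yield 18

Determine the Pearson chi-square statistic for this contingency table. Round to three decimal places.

Row totals: 70, 95, 73. Column totals: 163, 75. Grand total N = 238.
Expected counts (row total × column total / N):
  None, High yield: 70×163/238 = 47.9412
  None, Low yield: 70×75/238 = 22.0588
  Organic, High yield: 95×163/238 = 65.0630
  Organic, Low yield: 95×75/238 = 29.9370
  Synthetic, High yield: 73×163/238 = 49.9958
  Synthetic, Low yield: 73×75/238 = 23.0042
Contributions (O − E)²/E:
  (30 − 47.9412)²/47.9412 = 6.7142
  (40 − 22.0588)²/22.0588 = 14.5922
  (78 − 65.0630)²/65.0630 = 2.5724
  (17 − 29.9370)²/29.9370 = 5.5906
  (55 − 49.9958)²/49.9958 = 0.5009
  (18 − 23.0042)²/23.0042 = 1.0886
χ² = 6.7142 + 14.5922 + 2.5724 + 5.5906 + 0.5009 + 1.0886 = 31.059

31.059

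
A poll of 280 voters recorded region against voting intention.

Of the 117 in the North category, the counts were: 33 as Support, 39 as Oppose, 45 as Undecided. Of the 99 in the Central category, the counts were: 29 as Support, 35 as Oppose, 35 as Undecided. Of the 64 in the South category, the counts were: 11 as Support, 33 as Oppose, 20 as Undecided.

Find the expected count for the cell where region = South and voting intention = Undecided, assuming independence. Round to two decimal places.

Row total (South) = 64; column total (Undecided) = 100; grand total N = 280.
Expected count = (row total × column total) / N = 64 × 100 / 280 = 22.86.

22.86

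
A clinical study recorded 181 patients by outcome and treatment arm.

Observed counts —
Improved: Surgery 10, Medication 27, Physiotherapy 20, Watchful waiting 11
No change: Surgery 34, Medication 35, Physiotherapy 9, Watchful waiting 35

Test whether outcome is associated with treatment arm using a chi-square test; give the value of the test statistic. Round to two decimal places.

20.92

Row totals: 68, 113. Column totals: 44, 62, 29, 46. Grand total N = 181.
Expected counts (row total × column total / N):
  Improved, Surgery: 68×44/181 = 16.530
  Improved, Medication: 68×62/181 = 23.293
  Improved, Physiotherapy: 68×29/181 = 10.895
  Improved, Watchful waiting: 68×46/181 = 17.282
  No change, Surgery: 113×44/181 = 27.470
  No change, Medication: 113×62/181 = 38.707
  No change, Physiotherapy: 113×29/181 = 18.105
  No change, Watchful waiting: 113×46/181 = 28.718
Contributions (O − E)²/E:
  (10 − 16.530)²/16.530 = 2.5796
  (27 − 23.293)²/23.293 = 0.5900
  (20 − 10.895)²/10.895 = 7.6091
  (11 − 17.282)²/17.282 = 2.2835
  (34 − 27.470)²/27.470 = 1.5523
  (35 − 38.707)²/38.707 = 0.3550
  (9 − 18.105)²/18.105 = 4.5789
  (35 − 28.718)²/28.718 = 1.3742
χ² = 2.5796 + 0.5900 + 7.6091 + 2.2835 + 1.5523 + 0.3550 + 4.5789 + 1.3742 = 20.92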